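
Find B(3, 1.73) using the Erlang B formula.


B(N,A) = (A^N/N!) / sum(A^k/k!, k=0..N) with N=3, A=1.73 = 0.1696

0.1696


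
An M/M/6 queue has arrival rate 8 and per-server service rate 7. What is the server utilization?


rho = lambda/(c*mu) = 8/(6*7) = 0.1905

0.1905


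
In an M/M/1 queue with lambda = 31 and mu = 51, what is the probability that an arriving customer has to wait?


P(wait) = rho = lambda/mu = 31/51 = 0.6078

0.6078


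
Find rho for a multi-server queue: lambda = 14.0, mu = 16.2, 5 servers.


rho = lambda / (c * mu) = 14.0 / (5 * 16.2) = 0.1728

0.1728


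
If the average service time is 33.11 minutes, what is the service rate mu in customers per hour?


mu = 60 / avg_service_time = 60 / 33.11 = 1.81 per hour

1.81 per hour


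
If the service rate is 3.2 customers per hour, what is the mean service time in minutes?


Mean service time = 60/mu = 60/3.2 = 18.75 minutes

18.75 minutes


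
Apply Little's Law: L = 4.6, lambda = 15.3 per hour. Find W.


W = L / lambda = 4.6 / 15.3 = 0.3007 hours

0.3007 hours


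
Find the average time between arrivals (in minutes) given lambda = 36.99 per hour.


Mean interarrival time = 60/lambda = 60/36.99 = 1.62 minutes

1.62 minutes


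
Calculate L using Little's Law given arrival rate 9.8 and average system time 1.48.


L = lambda * W = 9.8 * 1.48 = 14.5

14.5


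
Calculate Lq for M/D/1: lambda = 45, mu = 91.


M/D/1: Lq = rho^2 / (2*(1-rho)) where rho = 45/91; Lq = 0.24

0.24


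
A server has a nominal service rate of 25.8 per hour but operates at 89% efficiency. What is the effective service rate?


Effective rate = mu * efficiency = 25.8 * 0.89 = 22.96 per hour

22.96 per hour


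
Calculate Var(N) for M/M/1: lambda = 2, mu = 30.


rho = 2/30; Var(N) = rho/(1-rho)^2 = 0.08

0.08


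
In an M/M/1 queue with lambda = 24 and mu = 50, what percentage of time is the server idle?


Idle fraction = (1 - rho) * 100 = (1 - 24/50) * 100 = 52.0%

52.0%


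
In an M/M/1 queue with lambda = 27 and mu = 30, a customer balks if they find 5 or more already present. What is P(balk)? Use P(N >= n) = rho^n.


P(N >= 5) = rho^5 = (27/30)^5 = 0.5905

0.5905


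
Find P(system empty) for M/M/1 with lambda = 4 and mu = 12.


P0 = 1 - rho = 1 - 4/12 = 0.6667

0.6667


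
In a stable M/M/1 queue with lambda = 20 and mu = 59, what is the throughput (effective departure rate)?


For a stable queue (lambda < mu), throughput = lambda = 20 per hour

20 per hour


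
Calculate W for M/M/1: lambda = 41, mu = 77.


W = 1/(mu - lambda) = 1/(77 - 41) = 0.0278 hours

0.0278 hours


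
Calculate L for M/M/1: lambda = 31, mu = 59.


rho = 31/59; L = rho/(1-rho) = 1.11

1.11


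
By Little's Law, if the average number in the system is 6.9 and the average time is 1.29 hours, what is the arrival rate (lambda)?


lambda = L / W = 6.9 / 1.29 = 5.35 per hour

5.35 per hour


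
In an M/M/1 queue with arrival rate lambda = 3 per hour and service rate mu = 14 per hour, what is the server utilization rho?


rho = lambda/mu = 3/14 = 0.2143

0.2143


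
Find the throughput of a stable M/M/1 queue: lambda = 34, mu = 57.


For a stable queue (lambda < mu), throughput = lambda = 34 per hour

34 per hour


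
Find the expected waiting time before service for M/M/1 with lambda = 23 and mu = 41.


rho = 23/41; Wq = rho/(mu - lambda) = 0.0312 hours

0.0312 hours


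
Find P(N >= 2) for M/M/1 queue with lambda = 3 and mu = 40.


P(N >= 2) = rho^2 = (3/40)^2 = 0.0056

0.0056


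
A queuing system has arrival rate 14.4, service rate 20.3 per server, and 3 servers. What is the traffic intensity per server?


rho = lambda / (c * mu) = 14.4 / (3 * 20.3) = 0.2365

0.2365


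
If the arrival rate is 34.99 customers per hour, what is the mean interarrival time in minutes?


Mean interarrival time = 60/lambda = 60/34.99 = 1.71 minutes

1.71 minutes


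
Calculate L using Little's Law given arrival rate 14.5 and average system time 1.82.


L = lambda * W = 14.5 * 1.82 = 26.39

26.39


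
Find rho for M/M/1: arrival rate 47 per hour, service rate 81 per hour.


rho = lambda/mu = 47/81 = 0.5802

0.5802


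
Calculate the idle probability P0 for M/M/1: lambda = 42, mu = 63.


P0 = 1 - rho = 1 - 42/63 = 0.3333

0.3333


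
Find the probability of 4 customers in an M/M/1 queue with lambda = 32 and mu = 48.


rho = 32/48; P(n) = (1-rho)*rho^n = (1-32/48)*(32/48)^4 = 0.0658

0.0658


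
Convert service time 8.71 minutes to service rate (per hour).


mu = 60 / avg_service_time = 60 / 8.71 = 6.89 per hour

6.89 per hour


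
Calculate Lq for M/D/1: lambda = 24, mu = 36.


M/D/1: Lq = rho^2 / (2*(1-rho)) where rho = 24/36; Lq = 0.67

0.67


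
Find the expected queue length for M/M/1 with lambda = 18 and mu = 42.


rho = 18/42; Lq = rho^2/(1-rho) = 0.32

0.32


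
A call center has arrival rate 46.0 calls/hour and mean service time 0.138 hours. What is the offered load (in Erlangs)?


Offered load a = lambda * E[S] = 46.0 * 0.138 = 6.35 Erlangs

6.35 Erlangs


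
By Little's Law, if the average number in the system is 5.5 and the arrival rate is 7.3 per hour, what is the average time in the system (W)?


W = L / lambda = 5.5 / 7.3 = 0.7534 hours

0.7534 hours


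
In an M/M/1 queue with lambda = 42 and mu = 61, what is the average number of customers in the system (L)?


rho = 42/61; L = rho/(1-rho) = 2.21

2.21


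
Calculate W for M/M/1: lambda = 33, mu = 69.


W = 1/(mu - lambda) = 1/(69 - 33) = 0.0278 hours

0.0278 hours


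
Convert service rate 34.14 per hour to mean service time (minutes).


Mean service time = 60/mu = 60/34.14 = 1.76 minutes

1.76 minutes


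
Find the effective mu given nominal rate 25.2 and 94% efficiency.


Effective rate = mu * efficiency = 25.2 * 0.94 = 23.69 per hour

23.69 per hour


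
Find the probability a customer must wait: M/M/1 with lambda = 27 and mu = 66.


P(wait) = rho = lambda/mu = 27/66 = 0.4091

0.4091


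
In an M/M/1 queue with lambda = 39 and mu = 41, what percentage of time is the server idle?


Idle fraction = (1 - rho) * 100 = (1 - 39/41) * 100 = 4.9%

4.9%


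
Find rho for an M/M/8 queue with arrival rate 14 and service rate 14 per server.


rho = lambda/(c*mu) = 14/(8*14) = 0.125

0.125


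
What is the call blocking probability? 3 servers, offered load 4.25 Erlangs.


B(N,A) = (A^N/N!) / sum(A^k/k!, k=0..N) with N=3, A=4.25 = 0.4725

0.4725


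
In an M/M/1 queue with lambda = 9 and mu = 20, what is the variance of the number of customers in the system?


rho = 9/20; Var(N) = rho/(1-rho)^2 = 1.49

1.49


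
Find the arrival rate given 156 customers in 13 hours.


lambda = total arrivals / time = 156 / 13 = 12.0 per hour

12.0 per hour


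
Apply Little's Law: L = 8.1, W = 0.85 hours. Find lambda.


lambda = L / W = 8.1 / 0.85 = 9.53 per hour

9.53 per hour


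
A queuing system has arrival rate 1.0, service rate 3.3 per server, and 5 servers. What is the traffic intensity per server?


rho = lambda / (c * mu) = 1.0 / (5 * 3.3) = 0.0606

0.0606


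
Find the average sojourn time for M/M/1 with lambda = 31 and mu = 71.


W = 1/(mu - lambda) = 1/(71 - 31) = 0.025 hours

0.025 hours


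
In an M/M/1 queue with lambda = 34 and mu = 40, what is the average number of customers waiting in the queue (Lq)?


rho = 34/40; Lq = rho^2/(1-rho) = 4.82

4.82


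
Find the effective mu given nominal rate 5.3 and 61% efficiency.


Effective rate = mu * efficiency = 5.3 * 0.61 = 3.23 per hour

3.23 per hour


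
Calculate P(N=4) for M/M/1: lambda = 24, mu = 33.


rho = 24/33; P(n) = (1-rho)*rho^n = (1-24/33)*(24/33)^4 = 0.0763

0.0763


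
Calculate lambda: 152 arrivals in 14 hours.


lambda = total arrivals / time = 152 / 14 = 10.86 per hour

10.86 per hour


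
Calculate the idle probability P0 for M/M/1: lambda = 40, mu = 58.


P0 = 1 - rho = 1 - 40/58 = 0.3103

0.3103


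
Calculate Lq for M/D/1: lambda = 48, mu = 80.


M/D/1: Lq = rho^2 / (2*(1-rho)) where rho = 48/80; Lq = 0.45

0.45


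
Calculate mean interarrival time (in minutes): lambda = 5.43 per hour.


Mean interarrival time = 60/lambda = 60/5.43 = 11.05 minutes

11.05 minutes


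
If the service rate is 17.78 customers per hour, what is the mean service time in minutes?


Mean service time = 60/mu = 60/17.78 = 3.37 minutes

3.37 minutes


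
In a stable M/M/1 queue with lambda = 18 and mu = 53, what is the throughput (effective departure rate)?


For a stable queue (lambda < mu), throughput = lambda = 18 per hour

18 per hour


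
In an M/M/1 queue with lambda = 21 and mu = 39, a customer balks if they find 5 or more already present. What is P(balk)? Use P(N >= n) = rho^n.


P(N >= 5) = rho^5 = (21/39)^5 = 0.0453

0.0453


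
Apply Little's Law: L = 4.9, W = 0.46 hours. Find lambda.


lambda = L / W = 4.9 / 0.46 = 10.65 per hour

10.65 per hour


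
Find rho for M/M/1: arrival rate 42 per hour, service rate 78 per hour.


rho = lambda/mu = 42/78 = 0.5385

0.5385


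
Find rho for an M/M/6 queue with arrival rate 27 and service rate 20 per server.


rho = lambda/(c*mu) = 27/(6*20) = 0.225

0.225


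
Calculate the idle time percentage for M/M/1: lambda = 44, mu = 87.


Idle fraction = (1 - rho) * 100 = (1 - 44/87) * 100 = 49.4%

49.4%


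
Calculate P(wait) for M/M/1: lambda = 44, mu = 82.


P(wait) = rho = lambda/mu = 44/82 = 0.5366

0.5366


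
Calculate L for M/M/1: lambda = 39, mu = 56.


rho = 39/56; L = rho/(1-rho) = 2.29

2.29


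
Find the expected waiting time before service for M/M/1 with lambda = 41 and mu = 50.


rho = 41/50; Wq = rho/(mu - lambda) = 0.0911 hours

0.0911 hours


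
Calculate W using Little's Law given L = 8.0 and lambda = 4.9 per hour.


W = L / lambda = 8.0 / 4.9 = 1.6327 hours

1.6327 hours


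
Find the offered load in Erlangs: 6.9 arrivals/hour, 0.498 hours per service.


Offered load a = lambda * E[S] = 6.9 * 0.498 = 3.44 Erlangs

3.44 Erlangs


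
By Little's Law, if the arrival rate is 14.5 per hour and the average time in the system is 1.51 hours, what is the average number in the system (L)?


L = lambda * W = 14.5 * 1.51 = 21.9

21.9


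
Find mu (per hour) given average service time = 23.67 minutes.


mu = 60 / avg_service_time = 60 / 23.67 = 2.53 per hour

2.53 per hour


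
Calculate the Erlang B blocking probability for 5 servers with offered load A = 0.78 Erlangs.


B(N,A) = (A^N/N!) / sum(A^k/k!, k=0..N) with N=5, A=0.78 = 0.0011

0.0011


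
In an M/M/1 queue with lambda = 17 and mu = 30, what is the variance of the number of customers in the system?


rho = 17/30; Var(N) = rho/(1-rho)^2 = 3.02

3.02


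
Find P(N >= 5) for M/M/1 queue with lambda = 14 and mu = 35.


P(N >= 5) = rho^5 = (14/35)^5 = 0.0102

0.0102


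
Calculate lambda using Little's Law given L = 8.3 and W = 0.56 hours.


lambda = L / W = 8.3 / 0.56 = 14.82 per hour

14.82 per hour


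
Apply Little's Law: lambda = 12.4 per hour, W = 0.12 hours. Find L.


L = lambda * W = 12.4 * 0.12 = 1.49

1.49


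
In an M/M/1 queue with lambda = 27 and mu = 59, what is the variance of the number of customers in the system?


rho = 27/59; Var(N) = rho/(1-rho)^2 = 1.56

1.56


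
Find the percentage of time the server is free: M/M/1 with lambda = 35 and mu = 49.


Idle fraction = (1 - rho) * 100 = (1 - 35/49) * 100 = 28.6%

28.6%


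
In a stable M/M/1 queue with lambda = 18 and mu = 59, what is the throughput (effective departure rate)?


For a stable queue (lambda < mu), throughput = lambda = 18 per hour

18 per hour


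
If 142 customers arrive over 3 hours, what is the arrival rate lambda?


lambda = total arrivals / time = 142 / 3 = 47.33 per hour

47.33 per hour


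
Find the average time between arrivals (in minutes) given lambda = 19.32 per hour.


Mean interarrival time = 60/lambda = 60/19.32 = 3.11 minutes

3.11 minutes


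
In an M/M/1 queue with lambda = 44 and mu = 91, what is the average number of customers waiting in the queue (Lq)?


rho = 44/91; Lq = rho^2/(1-rho) = 0.45

0.45


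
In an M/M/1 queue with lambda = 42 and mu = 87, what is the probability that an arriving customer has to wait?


P(wait) = rho = lambda/mu = 42/87 = 0.4828

0.4828


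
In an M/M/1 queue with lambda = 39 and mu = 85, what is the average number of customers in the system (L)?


rho = 39/85; L = rho/(1-rho) = 0.85

0.85


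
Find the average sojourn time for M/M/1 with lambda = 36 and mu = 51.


W = 1/(mu - lambda) = 1/(51 - 36) = 0.0667 hours

0.0667 hours


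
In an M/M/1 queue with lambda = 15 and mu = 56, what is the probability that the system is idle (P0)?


P0 = 1 - rho = 1 - 15/56 = 0.7321

0.7321


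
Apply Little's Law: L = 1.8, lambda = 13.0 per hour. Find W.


W = L / lambda = 1.8 / 13.0 = 0.1385 hours

0.1385 hours


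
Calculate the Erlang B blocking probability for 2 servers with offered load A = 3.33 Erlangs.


B(N,A) = (A^N/N!) / sum(A^k/k!, k=0..N) with N=2, A=3.33 = 0.5615

0.5615


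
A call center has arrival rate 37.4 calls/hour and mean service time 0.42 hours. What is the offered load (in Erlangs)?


Offered load a = lambda * E[S] = 37.4 * 0.42 = 15.71 Erlangs

15.71 Erlangs


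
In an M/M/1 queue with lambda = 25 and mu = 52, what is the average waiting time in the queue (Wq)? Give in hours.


rho = 25/52; Wq = rho/(mu - lambda) = 0.0178 hours

0.0178 hours


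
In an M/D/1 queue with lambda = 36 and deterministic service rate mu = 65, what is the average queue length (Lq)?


M/D/1: Lq = rho^2 / (2*(1-rho)) where rho = 36/65; Lq = 0.34

0.34


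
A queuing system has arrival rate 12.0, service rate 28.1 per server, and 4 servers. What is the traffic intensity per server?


rho = lambda / (c * mu) = 12.0 / (4 * 28.1) = 0.1068

0.1068


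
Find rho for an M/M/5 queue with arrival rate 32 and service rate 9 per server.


rho = lambda/(c*mu) = 32/(5*9) = 0.7111

0.7111


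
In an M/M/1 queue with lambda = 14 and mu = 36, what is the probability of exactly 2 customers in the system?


rho = 14/36; P(n) = (1-rho)*rho^n = (1-14/36)*(14/36)^2 = 0.0924

0.0924


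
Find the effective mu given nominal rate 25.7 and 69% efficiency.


Effective rate = mu * efficiency = 25.7 * 0.69 = 17.73 per hour

17.73 per hour


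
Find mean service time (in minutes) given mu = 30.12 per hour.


Mean service time = 60/mu = 60/30.12 = 1.99 minutes

1.99 minutes


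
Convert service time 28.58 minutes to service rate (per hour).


mu = 60 / avg_service_time = 60 / 28.58 = 2.1 per hour

2.1 per hour


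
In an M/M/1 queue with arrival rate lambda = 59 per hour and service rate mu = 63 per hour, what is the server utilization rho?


rho = lambda/mu = 59/63 = 0.9365

0.9365


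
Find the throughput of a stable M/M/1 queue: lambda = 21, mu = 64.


For a stable queue (lambda < mu), throughput = lambda = 21 per hour

21 per hour


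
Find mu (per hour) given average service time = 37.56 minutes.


mu = 60 / avg_service_time = 60 / 37.56 = 1.6 per hour

1.6 per hour


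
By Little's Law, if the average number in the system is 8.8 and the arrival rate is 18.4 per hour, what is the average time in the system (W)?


W = L / lambda = 8.8 / 18.4 = 0.4783 hours

0.4783 hours


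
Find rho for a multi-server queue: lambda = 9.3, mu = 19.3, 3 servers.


rho = lambda / (c * mu) = 9.3 / (3 * 19.3) = 0.1606

0.1606


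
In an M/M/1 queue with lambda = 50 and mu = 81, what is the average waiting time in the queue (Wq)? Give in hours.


rho = 50/81; Wq = rho/(mu - lambda) = 0.0199 hours

0.0199 hours


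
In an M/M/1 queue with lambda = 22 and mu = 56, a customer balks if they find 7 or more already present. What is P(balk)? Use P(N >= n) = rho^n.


P(N >= 7) = rho^7 = (22/56)^7 = 0.0014

0.0014


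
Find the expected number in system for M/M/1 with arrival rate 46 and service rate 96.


rho = 46/96; L = rho/(1-rho) = 0.92

0.92


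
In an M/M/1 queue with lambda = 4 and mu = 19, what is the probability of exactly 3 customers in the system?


rho = 4/19; P(n) = (1-rho)*rho^n = (1-4/19)*(4/19)^3 = 0.0074

0.0074


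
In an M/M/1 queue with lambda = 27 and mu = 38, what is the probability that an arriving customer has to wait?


P(wait) = rho = lambda/mu = 27/38 = 0.7105

0.7105


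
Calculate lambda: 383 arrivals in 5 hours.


lambda = total arrivals / time = 383 / 5 = 76.6 per hour

76.6 per hour


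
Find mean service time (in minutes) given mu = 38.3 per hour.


Mean service time = 60/mu = 60/38.3 = 1.57 minutes

1.57 minutes


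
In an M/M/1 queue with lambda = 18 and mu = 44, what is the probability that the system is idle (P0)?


P0 = 1 - rho = 1 - 18/44 = 0.5909

0.5909


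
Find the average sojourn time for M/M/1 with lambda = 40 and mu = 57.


W = 1/(mu - lambda) = 1/(57 - 40) = 0.0588 hours

0.0588 hours


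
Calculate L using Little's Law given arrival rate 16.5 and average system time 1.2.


L = lambda * W = 16.5 * 1.2 = 19.8

19.8


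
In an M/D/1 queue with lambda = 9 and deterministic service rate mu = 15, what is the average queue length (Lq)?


M/D/1: Lq = rho^2 / (2*(1-rho)) where rho = 9/15; Lq = 0.45

0.45


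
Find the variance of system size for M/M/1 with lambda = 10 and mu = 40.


rho = 10/40; Var(N) = rho/(1-rho)^2 = 0.44

0.44


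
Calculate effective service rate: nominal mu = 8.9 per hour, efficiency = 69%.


Effective rate = mu * efficiency = 8.9 * 0.69 = 6.14 per hour

6.14 per hour


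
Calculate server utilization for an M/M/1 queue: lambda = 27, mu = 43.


rho = lambda/mu = 27/43 = 0.6279

0.6279


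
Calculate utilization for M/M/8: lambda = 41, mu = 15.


rho = lambda/(c*mu) = 41/(8*15) = 0.3417

0.3417


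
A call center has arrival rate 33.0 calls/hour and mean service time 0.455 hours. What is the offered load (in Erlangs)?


Offered load a = lambda * E[S] = 33.0 * 0.455 = 15.02 Erlangs

15.02 Erlangs


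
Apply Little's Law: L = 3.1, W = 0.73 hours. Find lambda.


lambda = L / W = 3.1 / 0.73 = 4.25 per hour

4.25 per hour


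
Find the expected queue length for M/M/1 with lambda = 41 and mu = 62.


rho = 41/62; Lq = rho^2/(1-rho) = 1.29

1.29


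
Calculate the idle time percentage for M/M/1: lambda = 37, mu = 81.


Idle fraction = (1 - rho) * 100 = (1 - 37/81) * 100 = 54.3%

54.3%


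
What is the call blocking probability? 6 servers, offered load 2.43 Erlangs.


B(N,A) = (A^N/N!) / sum(A^k/k!, k=0..N) with N=6, A=2.43 = 0.0255

0.0255


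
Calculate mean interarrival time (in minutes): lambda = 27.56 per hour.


Mean interarrival time = 60/lambda = 60/27.56 = 2.18 minutes

2.18 minutes


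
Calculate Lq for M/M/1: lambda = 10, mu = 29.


rho = 10/29; Lq = rho^2/(1-rho) = 0.18

0.18


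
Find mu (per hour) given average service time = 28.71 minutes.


mu = 60 / avg_service_time = 60 / 28.71 = 2.09 per hour

2.09 per hour


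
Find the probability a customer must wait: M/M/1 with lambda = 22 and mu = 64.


P(wait) = rho = lambda/mu = 22/64 = 0.3438

0.3438


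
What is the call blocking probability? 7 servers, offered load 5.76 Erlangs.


B(N,A) = (A^N/N!) / sum(A^k/k!, k=0..N) with N=7, A=5.76 = 0.1694

0.1694


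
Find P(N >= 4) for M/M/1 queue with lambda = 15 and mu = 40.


P(N >= 4) = rho^4 = (15/40)^4 = 0.0198

0.0198


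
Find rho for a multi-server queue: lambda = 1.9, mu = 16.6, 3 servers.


rho = lambda / (c * mu) = 1.9 / (3 * 16.6) = 0.0382

0.0382


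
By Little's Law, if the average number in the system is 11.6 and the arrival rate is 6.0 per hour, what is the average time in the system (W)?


W = L / lambda = 11.6 / 6.0 = 1.9333 hours

1.9333 hours


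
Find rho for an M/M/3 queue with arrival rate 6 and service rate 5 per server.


rho = lambda/(c*mu) = 6/(3*5) = 0.4

0.4


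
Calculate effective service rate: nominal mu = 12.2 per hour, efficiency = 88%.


Effective rate = mu * efficiency = 12.2 * 0.88 = 10.74 per hour

10.74 per hour


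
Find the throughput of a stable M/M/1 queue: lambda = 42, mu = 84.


For a stable queue (lambda < mu), throughput = lambda = 42 per hour

42 per hour


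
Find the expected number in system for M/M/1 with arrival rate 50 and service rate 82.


rho = 50/82; L = rho/(1-rho) = 1.56

1.56


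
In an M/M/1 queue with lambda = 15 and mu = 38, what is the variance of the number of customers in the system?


rho = 15/38; Var(N) = rho/(1-rho)^2 = 1.08

1.08


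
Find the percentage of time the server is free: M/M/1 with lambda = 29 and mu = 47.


Idle fraction = (1 - rho) * 100 = (1 - 29/47) * 100 = 38.3%

38.3%


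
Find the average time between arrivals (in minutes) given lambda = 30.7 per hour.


Mean interarrival time = 60/lambda = 60/30.7 = 1.95 minutes

1.95 minutes


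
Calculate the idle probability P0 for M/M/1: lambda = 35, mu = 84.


P0 = 1 - rho = 1 - 35/84 = 0.5833

0.5833


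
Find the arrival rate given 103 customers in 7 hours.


lambda = total arrivals / time = 103 / 7 = 14.71 per hour

14.71 per hour


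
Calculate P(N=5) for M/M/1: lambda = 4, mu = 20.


rho = 4/20; P(n) = (1-rho)*rho^n = (1-4/20)*(4/20)^5 = 0.0003

0.0003


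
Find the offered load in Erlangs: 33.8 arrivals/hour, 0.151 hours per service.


Offered load a = lambda * E[S] = 33.8 * 0.151 = 5.1 Erlangs

5.1 Erlangs


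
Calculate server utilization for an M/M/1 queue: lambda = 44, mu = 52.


rho = lambda/mu = 44/52 = 0.8462

0.8462


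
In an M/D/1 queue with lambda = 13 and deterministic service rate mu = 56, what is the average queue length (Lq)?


M/D/1: Lq = rho^2 / (2*(1-rho)) where rho = 13/56; Lq = 0.04

0.04


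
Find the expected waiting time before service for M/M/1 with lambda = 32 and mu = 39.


rho = 32/39; Wq = rho/(mu - lambda) = 0.1172 hours

0.1172 hours


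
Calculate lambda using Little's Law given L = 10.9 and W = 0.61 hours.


lambda = L / W = 10.9 / 0.61 = 17.87 per hour

17.87 per hour


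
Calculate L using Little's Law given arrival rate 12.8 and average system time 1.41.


L = lambda * W = 12.8 * 1.41 = 18.05

18.05


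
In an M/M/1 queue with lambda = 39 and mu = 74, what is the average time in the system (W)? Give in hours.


W = 1/(mu - lambda) = 1/(74 - 39) = 0.0286 hours

0.0286 hours


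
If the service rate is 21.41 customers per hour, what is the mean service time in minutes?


Mean service time = 60/mu = 60/21.41 = 2.8 minutes

2.8 minutes


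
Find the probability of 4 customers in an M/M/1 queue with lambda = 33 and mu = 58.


rho = 33/58; P(n) = (1-rho)*rho^n = (1-33/58)*(33/58)^4 = 0.0452

0.0452


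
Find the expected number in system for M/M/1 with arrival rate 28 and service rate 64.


rho = 28/64; L = rho/(1-rho) = 0.78

0.78


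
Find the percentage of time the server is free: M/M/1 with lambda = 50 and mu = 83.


Idle fraction = (1 - rho) * 100 = (1 - 50/83) * 100 = 39.8%

39.8%


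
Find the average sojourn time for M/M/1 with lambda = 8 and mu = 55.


W = 1/(mu - lambda) = 1/(55 - 8) = 0.0213 hours

0.0213 hours


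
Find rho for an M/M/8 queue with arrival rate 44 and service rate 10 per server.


rho = lambda/(c*mu) = 44/(8*10) = 0.55

0.55


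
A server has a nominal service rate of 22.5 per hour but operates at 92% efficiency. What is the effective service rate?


Effective rate = mu * efficiency = 22.5 * 0.92 = 20.7 per hour

20.7 per hour


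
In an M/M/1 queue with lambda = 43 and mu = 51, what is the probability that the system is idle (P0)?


P0 = 1 - rho = 1 - 43/51 = 0.1569

0.1569


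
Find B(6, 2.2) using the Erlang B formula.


B(N,A) = (A^N/N!) / sum(A^k/k!, k=0..N) with N=6, A=2.2 = 0.0176

0.0176


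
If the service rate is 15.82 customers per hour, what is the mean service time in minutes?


Mean service time = 60/mu = 60/15.82 = 3.79 minutes

3.79 minutes


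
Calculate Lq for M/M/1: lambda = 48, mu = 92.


rho = 48/92; Lq = rho^2/(1-rho) = 0.57

0.57


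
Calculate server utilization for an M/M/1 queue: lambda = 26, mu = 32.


rho = lambda/mu = 26/32 = 0.8125

0.8125


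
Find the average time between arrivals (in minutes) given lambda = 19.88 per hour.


Mean interarrival time = 60/lambda = 60/19.88 = 3.02 minutes

3.02 minutes


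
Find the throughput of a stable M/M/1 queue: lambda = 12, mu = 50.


For a stable queue (lambda < mu), throughput = lambda = 12 per hour

12 per hour


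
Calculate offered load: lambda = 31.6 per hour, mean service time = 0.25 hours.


Offered load a = lambda * E[S] = 31.6 * 0.25 = 7.9 Erlangs

7.9 Erlangs


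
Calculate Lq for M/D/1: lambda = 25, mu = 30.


M/D/1: Lq = rho^2 / (2*(1-rho)) where rho = 25/30; Lq = 2.08

2.08


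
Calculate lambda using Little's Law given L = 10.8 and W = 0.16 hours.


lambda = L / W = 10.8 / 0.16 = 67.5 per hour

67.5 per hour


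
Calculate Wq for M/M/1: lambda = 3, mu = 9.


rho = 3/9; Wq = rho/(mu - lambda) = 0.0556 hours

0.0556 hours


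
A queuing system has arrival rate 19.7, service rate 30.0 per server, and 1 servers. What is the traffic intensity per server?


rho = lambda / (c * mu) = 19.7 / (1 * 30.0) = 0.6567

0.6567


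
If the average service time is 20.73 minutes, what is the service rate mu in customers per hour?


mu = 60 / avg_service_time = 60 / 20.73 = 2.89 per hour

2.89 per hour


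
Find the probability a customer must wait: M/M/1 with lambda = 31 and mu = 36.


P(wait) = rho = lambda/mu = 31/36 = 0.8611

0.8611


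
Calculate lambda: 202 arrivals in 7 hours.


lambda = total arrivals / time = 202 / 7 = 28.86 per hour

28.86 per hour


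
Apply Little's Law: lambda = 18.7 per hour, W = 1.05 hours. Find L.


L = lambda * W = 18.7 * 1.05 = 19.64

19.64


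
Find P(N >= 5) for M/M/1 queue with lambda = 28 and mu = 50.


P(N >= 5) = rho^5 = (28/50)^5 = 0.0551

0.0551


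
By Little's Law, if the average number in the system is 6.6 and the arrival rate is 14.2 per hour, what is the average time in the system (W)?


W = L / lambda = 6.6 / 14.2 = 0.4648 hours

0.4648 hours


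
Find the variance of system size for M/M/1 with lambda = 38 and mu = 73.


rho = 38/73; Var(N) = rho/(1-rho)^2 = 2.26

2.26


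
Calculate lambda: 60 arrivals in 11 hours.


lambda = total arrivals / time = 60 / 11 = 5.45 per hour

5.45 per hour


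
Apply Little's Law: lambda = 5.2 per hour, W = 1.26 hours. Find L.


L = lambda * W = 5.2 * 1.26 = 6.55

6.55


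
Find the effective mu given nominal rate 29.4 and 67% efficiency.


Effective rate = mu * efficiency = 29.4 * 0.67 = 19.7 per hour

19.7 per hour


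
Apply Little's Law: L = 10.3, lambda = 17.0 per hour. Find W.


W = L / lambda = 10.3 / 17.0 = 0.6059 hours

0.6059 hours


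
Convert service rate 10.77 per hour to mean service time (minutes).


Mean service time = 60/mu = 60/10.77 = 5.57 minutes

5.57 minutes


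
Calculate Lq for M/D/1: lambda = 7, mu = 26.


M/D/1: Lq = rho^2 / (2*(1-rho)) where rho = 7/26; Lq = 0.05

0.05


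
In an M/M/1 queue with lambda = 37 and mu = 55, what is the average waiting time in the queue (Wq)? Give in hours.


rho = 37/55; Wq = rho/(mu - lambda) = 0.0374 hours

0.0374 hours


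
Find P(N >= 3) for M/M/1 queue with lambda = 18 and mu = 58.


P(N >= 3) = rho^3 = (18/58)^3 = 0.0299

0.0299


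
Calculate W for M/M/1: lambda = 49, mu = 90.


W = 1/(mu - lambda) = 1/(90 - 49) = 0.0244 hours

0.0244 hours


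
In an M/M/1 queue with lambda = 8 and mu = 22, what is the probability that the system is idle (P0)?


P0 = 1 - rho = 1 - 8/22 = 0.6364

0.6364


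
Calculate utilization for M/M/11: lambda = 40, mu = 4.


rho = lambda/(c*mu) = 40/(11*4) = 0.9091

0.9091


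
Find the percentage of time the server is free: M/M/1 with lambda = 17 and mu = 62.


Idle fraction = (1 - rho) * 100 = (1 - 17/62) * 100 = 72.6%

72.6%


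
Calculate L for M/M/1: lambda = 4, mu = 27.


rho = 4/27; L = rho/(1-rho) = 0.17

0.17


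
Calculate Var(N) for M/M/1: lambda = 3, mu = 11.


rho = 3/11; Var(N) = rho/(1-rho)^2 = 0.52

0.52


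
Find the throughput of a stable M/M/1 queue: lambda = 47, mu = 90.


For a stable queue (lambda < mu), throughput = lambda = 47 per hour

47 per hour


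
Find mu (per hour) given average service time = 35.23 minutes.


mu = 60 / avg_service_time = 60 / 35.23 = 1.7 per hour

1.7 per hour


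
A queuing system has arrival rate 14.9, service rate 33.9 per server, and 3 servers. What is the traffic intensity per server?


rho = lambda / (c * mu) = 14.9 / (3 * 33.9) = 0.1465

0.1465


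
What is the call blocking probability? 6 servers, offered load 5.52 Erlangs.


B(N,A) = (A^N/N!) / sum(A^k/k!, k=0..N) with N=6, A=5.52 = 0.2305

0.2305


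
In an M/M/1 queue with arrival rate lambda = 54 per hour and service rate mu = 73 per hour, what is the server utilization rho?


rho = lambda/mu = 54/73 = 0.7397

0.7397


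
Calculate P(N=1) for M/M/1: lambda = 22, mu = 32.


rho = 22/32; P(n) = (1-rho)*rho^n = (1-22/32)*(22/32)^1 = 0.2148

0.2148


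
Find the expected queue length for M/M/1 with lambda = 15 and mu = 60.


rho = 15/60; Lq = rho^2/(1-rho) = 0.08

0.08


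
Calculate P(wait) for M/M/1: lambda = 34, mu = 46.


P(wait) = rho = lambda/mu = 34/46 = 0.7391

0.7391


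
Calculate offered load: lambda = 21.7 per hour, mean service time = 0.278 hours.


Offered load a = lambda * E[S] = 21.7 * 0.278 = 6.03 Erlangs

6.03 Erlangs


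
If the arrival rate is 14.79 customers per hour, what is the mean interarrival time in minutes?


Mean interarrival time = 60/lambda = 60/14.79 = 4.06 minutes

4.06 minutes


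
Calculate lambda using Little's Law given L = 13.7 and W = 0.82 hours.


lambda = L / W = 13.7 / 0.82 = 16.71 per hour

16.71 per hour


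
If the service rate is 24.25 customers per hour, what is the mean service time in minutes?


Mean service time = 60/mu = 60/24.25 = 2.47 minutes

2.47 minutes


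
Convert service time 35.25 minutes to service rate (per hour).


mu = 60 / avg_service_time = 60 / 35.25 = 1.7 per hour

1.7 per hour


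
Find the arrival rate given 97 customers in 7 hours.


lambda = total arrivals / time = 97 / 7 = 13.86 per hour

13.86 per hour


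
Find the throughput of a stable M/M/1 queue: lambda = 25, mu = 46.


For a stable queue (lambda < mu), throughput = lambda = 25 per hour

25 per hour


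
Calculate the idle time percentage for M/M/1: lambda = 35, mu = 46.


Idle fraction = (1 - rho) * 100 = (1 - 35/46) * 100 = 23.9%

23.9%


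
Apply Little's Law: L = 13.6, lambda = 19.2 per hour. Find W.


W = L / lambda = 13.6 / 19.2 = 0.7083 hours

0.7083 hours


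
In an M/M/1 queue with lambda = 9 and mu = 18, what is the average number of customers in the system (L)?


rho = 9/18; L = rho/(1-rho) = 1.0

1.0


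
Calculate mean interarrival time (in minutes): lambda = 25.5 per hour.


Mean interarrival time = 60/lambda = 60/25.5 = 2.35 minutes

2.35 minutes


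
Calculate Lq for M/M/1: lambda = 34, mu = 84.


rho = 34/84; Lq = rho^2/(1-rho) = 0.28

0.28


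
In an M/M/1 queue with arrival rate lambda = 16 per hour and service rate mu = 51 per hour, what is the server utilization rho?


rho = lambda/mu = 16/51 = 0.3137

0.3137


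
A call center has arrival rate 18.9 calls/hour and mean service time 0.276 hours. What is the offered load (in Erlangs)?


Offered load a = lambda * E[S] = 18.9 * 0.276 = 5.22 Erlangs

5.22 Erlangs


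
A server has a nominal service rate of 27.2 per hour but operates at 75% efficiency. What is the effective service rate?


Effective rate = mu * efficiency = 27.2 * 0.75 = 20.4 per hour

20.4 per hour


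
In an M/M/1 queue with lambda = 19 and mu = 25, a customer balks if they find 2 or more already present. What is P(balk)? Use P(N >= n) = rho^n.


P(N >= 2) = rho^2 = (19/25)^2 = 0.5776

0.5776


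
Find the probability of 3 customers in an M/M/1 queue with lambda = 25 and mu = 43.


rho = 25/43; P(n) = (1-rho)*rho^n = (1-25/43)*(25/43)^3 = 0.0823

0.0823


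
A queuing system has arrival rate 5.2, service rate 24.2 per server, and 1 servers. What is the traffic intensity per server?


rho = lambda / (c * mu) = 5.2 / (1 * 24.2) = 0.2149

0.2149


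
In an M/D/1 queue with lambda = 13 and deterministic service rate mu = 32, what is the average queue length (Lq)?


M/D/1: Lq = rho^2 / (2*(1-rho)) where rho = 13/32; Lq = 0.14

0.14


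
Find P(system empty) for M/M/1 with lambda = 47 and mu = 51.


P0 = 1 - rho = 1 - 47/51 = 0.0784

0.0784


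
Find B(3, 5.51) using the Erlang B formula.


B(N,A) = (A^N/N!) / sum(A^k/k!, k=0..N) with N=3, A=5.51 = 0.5624

0.5624


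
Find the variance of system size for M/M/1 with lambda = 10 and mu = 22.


rho = 10/22; Var(N) = rho/(1-rho)^2 = 1.53

1.53


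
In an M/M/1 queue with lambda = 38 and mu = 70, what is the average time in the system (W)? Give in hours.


W = 1/(mu - lambda) = 1/(70 - 38) = 0.0313 hours

0.0313 hours


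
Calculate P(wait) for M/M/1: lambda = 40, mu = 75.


P(wait) = rho = lambda/mu = 40/75 = 0.5333

0.5333


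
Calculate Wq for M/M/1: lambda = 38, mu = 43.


rho = 38/43; Wq = rho/(mu - lambda) = 0.1767 hours

0.1767 hours


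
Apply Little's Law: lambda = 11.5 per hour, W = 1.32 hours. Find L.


L = lambda * W = 11.5 * 1.32 = 15.18

15.18


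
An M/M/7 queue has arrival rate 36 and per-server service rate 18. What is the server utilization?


rho = lambda/(c*mu) = 36/(7*18) = 0.2857

0.2857


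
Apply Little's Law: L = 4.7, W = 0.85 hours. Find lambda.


lambda = L / W = 4.7 / 0.85 = 5.53 per hour

5.53 per hour


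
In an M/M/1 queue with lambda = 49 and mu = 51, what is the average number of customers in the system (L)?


rho = 49/51; L = rho/(1-rho) = 24.5

24.5


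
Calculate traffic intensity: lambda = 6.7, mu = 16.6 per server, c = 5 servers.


rho = lambda / (c * mu) = 6.7 / (5 * 16.6) = 0.0807

0.0807


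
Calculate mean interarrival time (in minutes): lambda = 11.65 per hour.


Mean interarrival time = 60/lambda = 60/11.65 = 5.15 minutes

5.15 minutes


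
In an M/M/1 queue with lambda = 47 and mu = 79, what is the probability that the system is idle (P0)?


P0 = 1 - rho = 1 - 47/79 = 0.4051

0.4051


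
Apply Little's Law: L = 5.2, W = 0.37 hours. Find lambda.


lambda = L / W = 5.2 / 0.37 = 14.05 per hour

14.05 per hour


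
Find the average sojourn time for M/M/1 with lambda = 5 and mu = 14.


W = 1/(mu - lambda) = 1/(14 - 5) = 0.1111 hours

0.1111 hours


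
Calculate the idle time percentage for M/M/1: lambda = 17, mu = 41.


Idle fraction = (1 - rho) * 100 = (1 - 17/41) * 100 = 58.5%

58.5%


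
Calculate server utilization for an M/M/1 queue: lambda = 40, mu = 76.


rho = lambda/mu = 40/76 = 0.5263

0.5263


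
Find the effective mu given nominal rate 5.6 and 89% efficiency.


Effective rate = mu * efficiency = 5.6 * 0.89 = 4.98 per hour

4.98 per hour


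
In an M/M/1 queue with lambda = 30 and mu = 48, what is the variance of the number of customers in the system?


rho = 30/48; Var(N) = rho/(1-rho)^2 = 4.44

4.44


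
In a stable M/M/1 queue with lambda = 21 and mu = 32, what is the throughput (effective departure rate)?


For a stable queue (lambda < mu), throughput = lambda = 21 per hour

21 per hour


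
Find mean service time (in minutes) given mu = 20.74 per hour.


Mean service time = 60/mu = 60/20.74 = 2.89 minutes

2.89 minutes


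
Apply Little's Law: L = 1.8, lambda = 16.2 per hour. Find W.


W = L / lambda = 1.8 / 16.2 = 0.1111 hours

0.1111 hours


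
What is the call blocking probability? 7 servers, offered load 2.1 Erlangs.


B(N,A) = (A^N/N!) / sum(A^k/k!, k=0..N) with N=7, A=2.1 = 0.0044

0.0044


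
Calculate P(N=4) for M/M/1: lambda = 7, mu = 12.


rho = 7/12; P(n) = (1-rho)*rho^n = (1-7/12)*(7/12)^4 = 0.0482

0.0482


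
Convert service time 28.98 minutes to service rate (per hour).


mu = 60 / avg_service_time = 60 / 28.98 = 2.07 per hour

2.07 per hour


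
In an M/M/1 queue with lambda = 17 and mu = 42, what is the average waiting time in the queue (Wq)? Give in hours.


rho = 17/42; Wq = rho/(mu - lambda) = 0.0162 hours

0.0162 hours


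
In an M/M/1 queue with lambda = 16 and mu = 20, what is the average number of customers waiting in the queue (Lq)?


rho = 16/20; Lq = rho^2/(1-rho) = 3.2

3.2


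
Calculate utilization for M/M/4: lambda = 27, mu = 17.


rho = lambda/(c*mu) = 27/(4*17) = 0.3971

0.3971


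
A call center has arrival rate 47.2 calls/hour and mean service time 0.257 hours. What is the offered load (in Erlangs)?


Offered load a = lambda * E[S] = 47.2 * 0.257 = 12.13 Erlangs

12.13 Erlangs


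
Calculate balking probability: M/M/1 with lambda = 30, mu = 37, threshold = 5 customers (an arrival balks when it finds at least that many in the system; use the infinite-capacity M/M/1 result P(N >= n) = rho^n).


P(N >= 5) = rho^5 = (30/37)^5 = 0.3504

0.3504


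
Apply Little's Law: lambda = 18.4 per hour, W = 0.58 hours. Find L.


L = lambda * W = 18.4 * 0.58 = 10.67

10.67


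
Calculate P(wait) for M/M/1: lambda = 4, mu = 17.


P(wait) = rho = lambda/mu = 4/17 = 0.2353

0.2353


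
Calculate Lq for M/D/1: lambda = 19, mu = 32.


M/D/1: Lq = rho^2 / (2*(1-rho)) where rho = 19/32; Lq = 0.43

0.43


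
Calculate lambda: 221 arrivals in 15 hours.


lambda = total arrivals / time = 221 / 15 = 14.73 per hour

14.73 per hour


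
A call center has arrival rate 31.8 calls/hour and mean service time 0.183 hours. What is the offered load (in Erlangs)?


Offered load a = lambda * E[S] = 31.8 * 0.183 = 5.82 Erlangs

5.82 Erlangs


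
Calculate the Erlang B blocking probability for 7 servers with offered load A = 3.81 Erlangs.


B(N,A) = (A^N/N!) / sum(A^k/k!, k=0..N) with N=7, A=3.81 = 0.0534

0.0534


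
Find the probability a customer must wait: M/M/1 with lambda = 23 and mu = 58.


P(wait) = rho = lambda/mu = 23/58 = 0.3966

0.3966


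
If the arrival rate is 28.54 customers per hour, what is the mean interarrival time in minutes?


Mean interarrival time = 60/lambda = 60/28.54 = 2.1 minutes

2.1 minutes


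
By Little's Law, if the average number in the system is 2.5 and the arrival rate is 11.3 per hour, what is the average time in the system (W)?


W = L / lambda = 2.5 / 11.3 = 0.2212 hours

0.2212 hours


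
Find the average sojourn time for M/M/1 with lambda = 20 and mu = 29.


W = 1/(mu - lambda) = 1/(29 - 20) = 0.1111 hours

0.1111 hours


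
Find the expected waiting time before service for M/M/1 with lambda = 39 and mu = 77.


rho = 39/77; Wq = rho/(mu - lambda) = 0.0133 hours

0.0133 hours
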